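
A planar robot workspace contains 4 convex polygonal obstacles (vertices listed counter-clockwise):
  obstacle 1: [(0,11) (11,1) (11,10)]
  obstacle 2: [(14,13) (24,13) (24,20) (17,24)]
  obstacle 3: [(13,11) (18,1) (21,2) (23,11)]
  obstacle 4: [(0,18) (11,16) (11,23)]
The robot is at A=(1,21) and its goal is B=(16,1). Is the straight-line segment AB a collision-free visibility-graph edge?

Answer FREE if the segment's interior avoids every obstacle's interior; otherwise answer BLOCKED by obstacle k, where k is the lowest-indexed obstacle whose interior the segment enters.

Obstacle 1 [(0,11) (11,1) (11,10)]:
  edge (0,11)–(11,1): clear
  edge (11,1)–(11,10): crosses AB
  edge (11,10)–(0,11): crosses AB
  → BLOCKED
Obstacle 2 [(14,13) (24,13) (24,20) (17,24)]:
  edge (14,13)–(24,13): clear
  edge (24,13)–(24,20): clear
  edge (24,20)–(17,24): clear
  edge (17,24)–(14,13): clear
  midpoint (17/2,11) outside
  → clear
Obstacle 3 [(13,11) (18,1) (21,2) (23,11)]:
  edge (13,11)–(18,1): clear
  edge (18,1)–(21,2): clear
  edge (21,2)–(23,11): clear
  edge (23,11)–(13,11): clear
  midpoint (17/2,11) outside
  → clear
Obstacle 4 [(0,18) (11,16) (11,23)]:
  edge (0,18)–(11,16): crosses AB
  edge (11,16)–(11,23): clear
  edge (11,23)–(0,18): crosses AB
  → BLOCKED

BLOCKED by obstacle 1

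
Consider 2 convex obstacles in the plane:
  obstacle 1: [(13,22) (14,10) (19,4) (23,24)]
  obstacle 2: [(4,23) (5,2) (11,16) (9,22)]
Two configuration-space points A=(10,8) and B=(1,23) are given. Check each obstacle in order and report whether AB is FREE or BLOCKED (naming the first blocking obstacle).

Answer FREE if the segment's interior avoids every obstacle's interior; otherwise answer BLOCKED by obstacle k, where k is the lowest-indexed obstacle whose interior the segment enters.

Obstacle 1 [(13,22) (14,10) (19,4) (23,24)]:
  edge (13,22)–(14,10): clear
  edge (14,10)–(19,4): clear
  edge (19,4)–(23,24): clear
  edge (23,24)–(13,22): clear
  midpoint (11/2,31/2) outside
  → clear
Obstacle 2 [(4,23) (5,2) (11,16) (9,22)]:
  edge (4,23)–(5,2): crosses AB
  edge (5,2)–(11,16): crosses AB
  edge (11,16)–(9,22): clear
  edge (9,22)–(4,23): clear
  → BLOCKED

BLOCKED by obstacle 2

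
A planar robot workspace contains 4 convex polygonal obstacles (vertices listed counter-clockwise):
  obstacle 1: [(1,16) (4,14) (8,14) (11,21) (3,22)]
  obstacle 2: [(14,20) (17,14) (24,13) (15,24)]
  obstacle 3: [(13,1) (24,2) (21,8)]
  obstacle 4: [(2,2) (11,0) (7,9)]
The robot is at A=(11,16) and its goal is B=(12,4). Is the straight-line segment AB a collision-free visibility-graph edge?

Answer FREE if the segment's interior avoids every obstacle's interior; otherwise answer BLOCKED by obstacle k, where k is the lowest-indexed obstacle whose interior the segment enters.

FREE

Obstacle 1 [(1,16) (4,14) (8,14) (11,21) (3,22)]:
  edge (1,16)–(4,14): clear
  edge (4,14)–(8,14): clear
  edge (8,14)–(11,21): clear
  edge (11,21)–(3,22): clear
  edge (3,22)–(1,16): clear
  midpoint (23/2,10) outside
  → clear
Obstacle 2 [(14,20) (17,14) (24,13) (15,24)]:
  edge (14,20)–(17,14): clear
  edge (17,14)–(24,13): clear
  edge (24,13)–(15,24): clear
  edge (15,24)–(14,20): clear
  midpoint (23/2,10) outside
  → clear
Obstacle 3 [(13,1) (24,2) (21,8)]:
  edge (13,1)–(24,2): clear
  edge (24,2)–(21,8): clear
  edge (21,8)–(13,1): clear
  midpoint (23/2,10) outside
  → clear
Obstacle 4 [(2,2) (11,0) (7,9)]:
  edge (2,2)–(11,0): clear
  edge (11,0)–(7,9): clear
  edge (7,9)–(2,2): clear
  midpoint (23/2,10) outside
  → clear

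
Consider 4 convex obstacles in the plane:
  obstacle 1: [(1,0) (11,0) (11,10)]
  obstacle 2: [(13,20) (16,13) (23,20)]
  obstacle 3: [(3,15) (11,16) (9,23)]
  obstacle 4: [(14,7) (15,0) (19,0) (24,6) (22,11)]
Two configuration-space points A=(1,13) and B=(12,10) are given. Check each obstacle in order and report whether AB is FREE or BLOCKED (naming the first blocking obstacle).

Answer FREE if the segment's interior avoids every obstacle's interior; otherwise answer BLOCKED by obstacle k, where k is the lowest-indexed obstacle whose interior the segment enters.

Obstacle 1 [(1,0) (11,0) (11,10)]:
  edge (1,0)–(11,0): clear
  edge (11,0)–(11,10): clear
  edge (11,10)–(1,0): clear
  midpoint (13/2,23/2) outside
  → clear
Obstacle 2 [(13,20) (16,13) (23,20)]:
  edge (13,20)–(16,13): clear
  edge (16,13)–(23,20): clear
  edge (23,20)–(13,20): clear
  midpoint (13/2,23/2) outside
  → clear
Obstacle 3 [(3,15) (11,16) (9,23)]:
  edge (3,15)–(11,16): clear
  edge (11,16)–(9,23): clear
  edge (9,23)–(3,15): clear
  midpoint (13/2,23/2) outside
  → clear
Obstacle 4 [(14,7) (15,0) (19,0) (24,6) (22,11)]:
  edge (14,7)–(15,0): clear
  edge (15,0)–(19,0): clear
  edge (19,0)–(24,6): clear
  edge (24,6)–(22,11): clear
  edge (22,11)–(14,7): clear
  midpoint (13/2,23/2) outside
  → clear

FREE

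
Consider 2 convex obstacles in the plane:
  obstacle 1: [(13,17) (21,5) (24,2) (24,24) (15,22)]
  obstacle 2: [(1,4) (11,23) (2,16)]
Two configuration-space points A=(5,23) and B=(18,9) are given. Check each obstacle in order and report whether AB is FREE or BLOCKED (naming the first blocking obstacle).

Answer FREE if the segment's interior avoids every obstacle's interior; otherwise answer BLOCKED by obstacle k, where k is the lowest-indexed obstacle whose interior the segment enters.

BLOCKED by obstacle 2

Obstacle 1 [(13,17) (21,5) (24,2) (24,24) (15,22)]:
  edge (13,17)–(21,5): clear
  edge (21,5)–(24,2): clear
  edge (24,2)–(24,24): clear
  edge (24,24)–(15,22): clear
  edge (15,22)–(13,17): clear
  midpoint (23/2,16) outside
  → clear
Obstacle 2 [(1,4) (11,23) (2,16)]:
  edge (1,4)–(11,23): crosses AB
  edge (11,23)–(2,16): crosses AB
  edge (2,16)–(1,4): clear
  → BLOCKED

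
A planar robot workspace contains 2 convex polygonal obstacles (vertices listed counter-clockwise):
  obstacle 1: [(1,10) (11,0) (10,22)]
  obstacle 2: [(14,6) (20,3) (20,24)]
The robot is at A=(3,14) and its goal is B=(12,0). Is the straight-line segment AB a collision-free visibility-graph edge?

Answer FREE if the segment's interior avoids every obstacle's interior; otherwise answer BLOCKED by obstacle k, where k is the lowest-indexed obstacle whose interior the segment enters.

BLOCKED by obstacle 1

Obstacle 1 [(1,10) (11,0) (10,22)]:
  edge (1,10)–(11,0): clear
  edge (11,0)–(10,22): crosses AB
  edge (10,22)–(1,10): crosses AB
  → BLOCKED
Obstacle 2 [(14,6) (20,3) (20,24)]:
  edge (14,6)–(20,3): clear
  edge (20,3)–(20,24): clear
  edge (20,24)–(14,6): clear
  midpoint (15/2,7) outside
  → clear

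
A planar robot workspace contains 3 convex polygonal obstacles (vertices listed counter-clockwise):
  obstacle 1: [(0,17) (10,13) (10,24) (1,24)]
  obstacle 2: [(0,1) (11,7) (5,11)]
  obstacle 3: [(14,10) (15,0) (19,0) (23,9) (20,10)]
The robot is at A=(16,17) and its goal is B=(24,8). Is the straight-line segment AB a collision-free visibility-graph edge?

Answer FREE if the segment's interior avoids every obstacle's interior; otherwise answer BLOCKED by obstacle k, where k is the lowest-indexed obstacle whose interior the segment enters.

FREE

Obstacle 1 [(0,17) (10,13) (10,24) (1,24)]:
  edge (0,17)–(10,13): clear
  edge (10,13)–(10,24): clear
  edge (10,24)–(1,24): clear
  edge (1,24)–(0,17): clear
  midpoint (20,25/2) outside
  → clear
Obstacle 2 [(0,1) (11,7) (5,11)]:
  edge (0,1)–(11,7): clear
  edge (11,7)–(5,11): clear
  edge (5,11)–(0,1): clear
  midpoint (20,25/2) outside
  → clear
Obstacle 3 [(14,10) (15,0) (19,0) (23,9) (20,10)]:
  edge (14,10)–(15,0): clear
  edge (15,0)–(19,0): clear
  edge (19,0)–(23,9): clear
  edge (23,9)–(20,10): clear
  edge (20,10)–(14,10): clear
  midpoint (20,25/2) outside
  → clear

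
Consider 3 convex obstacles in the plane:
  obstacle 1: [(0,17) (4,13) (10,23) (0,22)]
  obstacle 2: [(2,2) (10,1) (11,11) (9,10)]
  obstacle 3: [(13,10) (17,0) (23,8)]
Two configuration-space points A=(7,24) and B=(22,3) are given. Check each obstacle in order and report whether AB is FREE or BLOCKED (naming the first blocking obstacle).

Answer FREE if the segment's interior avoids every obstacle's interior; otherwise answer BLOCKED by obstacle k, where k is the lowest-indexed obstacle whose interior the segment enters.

BLOCKED by obstacle 1

Obstacle 1 [(0,17) (4,13) (10,23) (0,22)]:
  edge (0,17)–(4,13): clear
  edge (4,13)–(10,23): crosses AB
  edge (10,23)–(0,22): crosses AB
  edge (0,22)–(0,17): clear
  → BLOCKED
Obstacle 2 [(2,2) (10,1) (11,11) (9,10)]:
  edge (2,2)–(10,1): clear
  edge (10,1)–(11,11): clear
  edge (11,11)–(9,10): clear
  edge (9,10)–(2,2): clear
  midpoint (29/2,27/2) outside
  → clear
Obstacle 3 [(13,10) (17,0) (23,8)]:
  edge (13,10)–(17,0): clear
  edge (17,0)–(23,8): crosses AB
  edge (23,8)–(13,10): crosses AB
  → BLOCKED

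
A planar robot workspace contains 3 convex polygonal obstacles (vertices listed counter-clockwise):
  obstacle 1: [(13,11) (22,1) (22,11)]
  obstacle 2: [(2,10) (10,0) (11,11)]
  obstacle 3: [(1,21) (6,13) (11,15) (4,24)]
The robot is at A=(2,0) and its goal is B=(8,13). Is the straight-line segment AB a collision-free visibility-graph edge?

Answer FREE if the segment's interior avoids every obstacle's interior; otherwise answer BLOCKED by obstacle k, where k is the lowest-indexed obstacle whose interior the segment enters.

BLOCKED by obstacle 2

Obstacle 1 [(13,11) (22,1) (22,11)]:
  edge (13,11)–(22,1): clear
  edge (22,1)–(22,11): clear
  edge (22,11)–(13,11): clear
  midpoint (5,13/2) outside
  → clear
Obstacle 2 [(2,10) (10,0) (11,11)]:
  edge (2,10)–(10,0): crosses AB
  edge (10,0)–(11,11): clear
  edge (11,11)–(2,10): crosses AB
  → BLOCKED
Obstacle 3 [(1,21) (6,13) (11,15) (4,24)]:
  edge (1,21)–(6,13): clear
  edge (6,13)–(11,15): clear
  edge (11,15)–(4,24): clear
  edge (4,24)–(1,21): clear
  midpoint (5,13/2) outside
  → clear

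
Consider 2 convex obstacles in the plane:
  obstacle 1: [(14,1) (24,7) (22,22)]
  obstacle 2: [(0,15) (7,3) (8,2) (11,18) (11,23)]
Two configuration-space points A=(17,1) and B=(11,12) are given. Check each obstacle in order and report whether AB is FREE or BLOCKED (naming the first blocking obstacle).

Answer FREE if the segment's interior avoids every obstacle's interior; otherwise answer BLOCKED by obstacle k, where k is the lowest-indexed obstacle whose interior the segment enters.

BLOCKED by obstacle 1

Obstacle 1 [(14,1) (24,7) (22,22)]:
  edge (14,1)–(24,7): crosses AB
  edge (24,7)–(22,22): clear
  edge (22,22)–(14,1): crosses AB
  → BLOCKED
Obstacle 2 [(0,15) (7,3) (8,2) (11,18) (11,23)]:
  edge (0,15)–(7,3): clear
  edge (7,3)–(8,2): clear
  edge (8,2)–(11,18): clear
  edge (11,18)–(11,23): clear
  edge (11,23)–(0,15): clear
  midpoint (14,13/2) outside
  → clear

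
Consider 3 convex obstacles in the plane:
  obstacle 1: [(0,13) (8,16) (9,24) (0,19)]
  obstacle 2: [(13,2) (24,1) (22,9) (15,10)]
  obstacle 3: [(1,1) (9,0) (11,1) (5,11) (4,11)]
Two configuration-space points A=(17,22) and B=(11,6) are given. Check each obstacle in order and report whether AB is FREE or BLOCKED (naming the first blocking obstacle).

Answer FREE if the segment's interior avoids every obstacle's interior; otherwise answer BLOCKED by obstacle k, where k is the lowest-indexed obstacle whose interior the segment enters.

FREE

Obstacle 1 [(0,13) (8,16) (9,24) (0,19)]:
  edge (0,13)–(8,16): clear
  edge (8,16)–(9,24): clear
  edge (9,24)–(0,19): clear
  edge (0,19)–(0,13): clear
  midpoint (14,14) outside
  → clear
Obstacle 2 [(13,2) (24,1) (22,9) (15,10)]:
  edge (13,2)–(24,1): clear
  edge (24,1)–(22,9): clear
  edge (22,9)–(15,10): clear
  edge (15,10)–(13,2): clear
  midpoint (14,14) outside
  → clear
Obstacle 3 [(1,1) (9,0) (11,1) (5,11) (4,11)]:
  edge (1,1)–(9,0): clear
  edge (9,0)–(11,1): clear
  edge (11,1)–(5,11): clear
  edge (5,11)–(4,11): clear
  edge (4,11)–(1,1): clear
  midpoint (14,14) outside
  → clear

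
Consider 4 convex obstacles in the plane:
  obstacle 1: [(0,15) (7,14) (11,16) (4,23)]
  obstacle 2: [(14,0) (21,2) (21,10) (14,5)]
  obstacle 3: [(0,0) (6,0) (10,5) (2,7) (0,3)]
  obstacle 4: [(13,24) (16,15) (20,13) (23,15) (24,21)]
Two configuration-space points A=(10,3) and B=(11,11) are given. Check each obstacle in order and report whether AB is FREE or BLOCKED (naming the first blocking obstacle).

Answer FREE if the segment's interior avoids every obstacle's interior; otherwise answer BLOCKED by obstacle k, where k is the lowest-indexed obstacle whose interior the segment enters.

Obstacle 1 [(0,15) (7,14) (11,16) (4,23)]:
  edge (0,15)–(7,14): clear
  edge (7,14)–(11,16): clear
  edge (11,16)–(4,23): clear
  edge (4,23)–(0,15): clear
  midpoint (21/2,7) outside
  → clear
Obstacle 2 [(14,0) (21,2) (21,10) (14,5)]:
  edge (14,0)–(21,2): clear
  edge (21,2)–(21,10): clear
  edge (21,10)–(14,5): clear
  edge (14,5)–(14,0): clear
  midpoint (21/2,7) outside
  → clear
Obstacle 3 [(0,0) (6,0) (10,5) (2,7) (0,3)]:
  edge (0,0)–(6,0): clear
  edge (6,0)–(10,5): clear
  edge (10,5)–(2,7): clear
  edge (2,7)–(0,3): clear
  edge (0,3)–(0,0): clear
  midpoint (21/2,7) outside
  → clear
Obstacle 4 [(13,24) (16,15) (20,13) (23,15) (24,21)]:
  edge (13,24)–(16,15): clear
  edge (16,15)–(20,13): clear
  edge (20,13)–(23,15): clear
  edge (23,15)–(24,21): clear
  edge (24,21)–(13,24): clear
  midpoint (21/2,7) outside
  → clear

FREE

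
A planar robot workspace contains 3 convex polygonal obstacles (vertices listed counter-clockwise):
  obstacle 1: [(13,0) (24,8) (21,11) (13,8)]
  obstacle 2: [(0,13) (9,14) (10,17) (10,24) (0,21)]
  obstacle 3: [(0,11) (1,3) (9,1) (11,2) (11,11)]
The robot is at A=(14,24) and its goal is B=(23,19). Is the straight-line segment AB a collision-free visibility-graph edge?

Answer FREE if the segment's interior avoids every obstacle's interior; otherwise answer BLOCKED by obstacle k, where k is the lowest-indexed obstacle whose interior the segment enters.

FREE

Obstacle 1 [(13,0) (24,8) (21,11) (13,8)]:
  edge (13,0)–(24,8): clear
  edge (24,8)–(21,11): clear
  edge (21,11)–(13,8): clear
  edge (13,8)–(13,0): clear
  midpoint (37/2,43/2) outside
  → clear
Obstacle 2 [(0,13) (9,14) (10,17) (10,24) (0,21)]:
  edge (0,13)–(9,14): clear
  edge (9,14)–(10,17): clear
  edge (10,17)–(10,24): clear
  edge (10,24)–(0,21): clear
  edge (0,21)–(0,13): clear
  midpoint (37/2,43/2) outside
  → clear
Obstacle 3 [(0,11) (1,3) (9,1) (11,2) (11,11)]:
  edge (0,11)–(1,3): clear
  edge (1,3)–(9,1): clear
  edge (9,1)–(11,2): clear
  edge (11,2)–(11,11): clear
  edge (11,11)–(0,11): clear
  midpoint (37/2,43/2) outside
  → clear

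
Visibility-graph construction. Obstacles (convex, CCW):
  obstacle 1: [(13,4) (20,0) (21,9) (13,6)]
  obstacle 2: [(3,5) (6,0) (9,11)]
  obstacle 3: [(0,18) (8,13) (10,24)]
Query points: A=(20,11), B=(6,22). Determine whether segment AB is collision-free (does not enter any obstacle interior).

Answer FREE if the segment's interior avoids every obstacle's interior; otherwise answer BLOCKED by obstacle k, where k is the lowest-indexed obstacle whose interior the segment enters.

BLOCKED by obstacle 3

Obstacle 1 [(13,4) (20,0) (21,9) (13,6)]:
  edge (13,4)–(20,0): clear
  edge (20,0)–(21,9): clear
  edge (21,9)–(13,6): clear
  edge (13,6)–(13,4): clear
  midpoint (13,33/2) outside
  → clear
Obstacle 2 [(3,5) (6,0) (9,11)]:
  edge (3,5)–(6,0): clear
  edge (6,0)–(9,11): clear
  edge (9,11)–(3,5): clear
  midpoint (13,33/2) outside
  → clear
Obstacle 3 [(0,18) (8,13) (10,24)]:
  edge (0,18)–(8,13): clear
  edge (8,13)–(10,24): crosses AB
  edge (10,24)–(0,18): crosses AB
  → BLOCKED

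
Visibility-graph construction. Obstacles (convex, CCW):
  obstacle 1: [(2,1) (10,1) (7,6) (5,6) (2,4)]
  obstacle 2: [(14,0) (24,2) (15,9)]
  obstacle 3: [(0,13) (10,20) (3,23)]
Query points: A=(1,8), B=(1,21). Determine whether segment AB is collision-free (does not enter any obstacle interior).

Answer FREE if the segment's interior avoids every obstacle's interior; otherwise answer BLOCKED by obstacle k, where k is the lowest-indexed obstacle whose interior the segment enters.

BLOCKED by obstacle 3

Obstacle 1 [(2,1) (10,1) (7,6) (5,6) (2,4)]:
  edge (2,1)–(10,1): clear
  edge (10,1)–(7,6): clear
  edge (7,6)–(5,6): clear
  edge (5,6)–(2,4): clear
  edge (2,4)–(2,1): clear
  midpoint (1,29/2) outside
  → clear
Obstacle 2 [(14,0) (24,2) (15,9)]:
  edge (14,0)–(24,2): clear
  edge (24,2)–(15,9): clear
  edge (15,9)–(14,0): clear
  midpoint (1,29/2) outside
  → clear
Obstacle 3 [(0,13) (10,20) (3,23)]:
  edge (0,13)–(10,20): crosses AB
  edge (10,20)–(3,23): clear
  edge (3,23)–(0,13): crosses AB
  → BLOCKED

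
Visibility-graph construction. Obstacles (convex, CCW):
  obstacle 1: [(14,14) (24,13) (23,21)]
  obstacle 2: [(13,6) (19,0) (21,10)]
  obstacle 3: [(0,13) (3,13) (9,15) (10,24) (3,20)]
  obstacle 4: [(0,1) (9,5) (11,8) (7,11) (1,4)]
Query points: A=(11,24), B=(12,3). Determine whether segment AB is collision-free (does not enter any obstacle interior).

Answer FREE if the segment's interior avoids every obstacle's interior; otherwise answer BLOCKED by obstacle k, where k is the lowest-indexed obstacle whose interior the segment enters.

Obstacle 1 [(14,14) (24,13) (23,21)]:
  edge (14,14)–(24,13): clear
  edge (24,13)–(23,21): clear
  edge (23,21)–(14,14): clear
  midpoint (23/2,27/2) outside
  → clear
Obstacle 2 [(13,6) (19,0) (21,10)]:
  edge (13,6)–(19,0): clear
  edge (19,0)–(21,10): clear
  edge (21,10)–(13,6): clear
  midpoint (23/2,27/2) outside
  → clear
Obstacle 3 [(0,13) (3,13) (9,15) (10,24) (3,20)]:
  edge (0,13)–(3,13): clear
  edge (3,13)–(9,15): clear
  edge (9,15)–(10,24): clear
  edge (10,24)–(3,20): clear
  edge (3,20)–(0,13): clear
  midpoint (23/2,27/2) outside
  → clear
Obstacle 4 [(0,1) (9,5) (11,8) (7,11) (1,4)]:
  edge (0,1)–(9,5): clear
  edge (9,5)–(11,8): clear
  edge (11,8)–(7,11): clear
  edge (7,11)–(1,4): clear
  edge (1,4)–(0,1): clear
  midpoint (23/2,27/2) outside
  → clear

FREE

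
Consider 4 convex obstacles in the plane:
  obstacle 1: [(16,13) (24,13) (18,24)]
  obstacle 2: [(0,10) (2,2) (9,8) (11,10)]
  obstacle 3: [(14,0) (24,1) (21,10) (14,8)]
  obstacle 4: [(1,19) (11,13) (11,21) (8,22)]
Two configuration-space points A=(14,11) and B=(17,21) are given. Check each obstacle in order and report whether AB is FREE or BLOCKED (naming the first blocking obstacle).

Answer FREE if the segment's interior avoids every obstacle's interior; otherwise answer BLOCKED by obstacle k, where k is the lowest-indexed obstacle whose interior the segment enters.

FREE

Obstacle 1 [(16,13) (24,13) (18,24)]:
  edge (16,13)–(24,13): clear
  edge (24,13)–(18,24): clear
  edge (18,24)–(16,13): clear
  midpoint (31/2,16) outside
  → clear
Obstacle 2 [(0,10) (2,2) (9,8) (11,10)]:
  edge (0,10)–(2,2): clear
  edge (2,2)–(9,8): clear
  edge (9,8)–(11,10): clear
  edge (11,10)–(0,10): clear
  midpoint (31/2,16) outside
  → clear
Obstacle 3 [(14,0) (24,1) (21,10) (14,8)]:
  edge (14,0)–(24,1): clear
  edge (24,1)–(21,10): clear
  edge (21,10)–(14,8): clear
  edge (14,8)–(14,0): clear
  midpoint (31/2,16) outside
  → clear
Obstacle 4 [(1,19) (11,13) (11,21) (8,22)]:
  edge (1,19)–(11,13): clear
  edge (11,13)–(11,21): clear
  edge (11,21)–(8,22): clear
  edge (8,22)–(1,19): clear
  midpoint (31/2,16) outside
  → clear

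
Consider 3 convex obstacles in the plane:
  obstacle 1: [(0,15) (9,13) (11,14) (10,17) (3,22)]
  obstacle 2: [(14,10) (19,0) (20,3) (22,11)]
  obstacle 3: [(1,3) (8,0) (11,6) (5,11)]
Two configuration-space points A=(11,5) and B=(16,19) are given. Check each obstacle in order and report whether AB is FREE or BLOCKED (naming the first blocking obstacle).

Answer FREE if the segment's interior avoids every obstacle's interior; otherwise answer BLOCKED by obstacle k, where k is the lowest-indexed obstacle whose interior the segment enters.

Obstacle 1 [(0,15) (9,13) (11,14) (10,17) (3,22)]:
  edge (0,15)–(9,13): clear
  edge (9,13)–(11,14): clear
  edge (11,14)–(10,17): clear
  edge (10,17)–(3,22): clear
  edge (3,22)–(0,15): clear
  midpoint (27/2,12) outside
  → clear
Obstacle 2 [(14,10) (19,0) (20,3) (22,11)]:
  edge (14,10)–(19,0): clear
  edge (19,0)–(20,3): clear
  edge (20,3)–(22,11): clear
  edge (22,11)–(14,10): clear
  midpoint (27/2,12) outside
  → clear
Obstacle 3 [(1,3) (8,0) (11,6) (5,11)]:
  edge (1,3)–(8,0): clear
  edge (8,0)–(11,6): clear
  edge (11,6)–(5,11): clear
  edge (5,11)–(1,3): clear
  midpoint (27/2,12) outside
  → clear

FREE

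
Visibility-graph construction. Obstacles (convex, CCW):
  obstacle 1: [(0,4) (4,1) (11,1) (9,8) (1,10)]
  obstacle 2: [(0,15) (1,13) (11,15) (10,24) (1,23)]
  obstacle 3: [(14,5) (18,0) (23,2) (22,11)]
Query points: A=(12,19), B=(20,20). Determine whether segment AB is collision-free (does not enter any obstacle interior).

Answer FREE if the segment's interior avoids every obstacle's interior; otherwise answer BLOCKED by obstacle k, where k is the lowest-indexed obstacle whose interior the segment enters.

Obstacle 1 [(0,4) (4,1) (11,1) (9,8) (1,10)]:
  edge (0,4)–(4,1): clear
  edge (4,1)–(11,1): clear
  edge (11,1)–(9,8): clear
  edge (9,8)–(1,10): clear
  edge (1,10)–(0,4): clear
  midpoint (16,39/2) outside
  → clear
Obstacle 2 [(0,15) (1,13) (11,15) (10,24) (1,23)]:
  edge (0,15)–(1,13): clear
  edge (1,13)–(11,15): clear
  edge (11,15)–(10,24): clear
  edge (10,24)–(1,23): clear
  edge (1,23)–(0,15): clear
  midpoint (16,39/2) outside
  → clear
Obstacle 3 [(14,5) (18,0) (23,2) (22,11)]:
  edge (14,5)–(18,0): clear
  edge (18,0)–(23,2): clear
  edge (23,2)–(22,11): clear
  edge (22,11)–(14,5): clear
  midpoint (16,39/2) outside
  → clear

FREE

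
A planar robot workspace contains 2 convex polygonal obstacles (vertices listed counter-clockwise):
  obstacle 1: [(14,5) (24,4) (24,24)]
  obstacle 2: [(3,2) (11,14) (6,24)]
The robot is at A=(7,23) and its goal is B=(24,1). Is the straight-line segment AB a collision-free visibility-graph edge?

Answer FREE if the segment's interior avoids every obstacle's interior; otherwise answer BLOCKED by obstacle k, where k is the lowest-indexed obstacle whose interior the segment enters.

BLOCKED by obstacle 1

Obstacle 1 [(14,5) (24,4) (24,24)]:
  edge (14,5)–(24,4): crosses AB
  edge (24,4)–(24,24): clear
  edge (24,24)–(14,5): crosses AB
  → BLOCKED
Obstacle 2 [(3,2) (11,14) (6,24)]:
  edge (3,2)–(11,14): clear
  edge (11,14)–(6,24): clear
  edge (6,24)–(3,2): clear
  midpoint (31/2,12) outside
  → clear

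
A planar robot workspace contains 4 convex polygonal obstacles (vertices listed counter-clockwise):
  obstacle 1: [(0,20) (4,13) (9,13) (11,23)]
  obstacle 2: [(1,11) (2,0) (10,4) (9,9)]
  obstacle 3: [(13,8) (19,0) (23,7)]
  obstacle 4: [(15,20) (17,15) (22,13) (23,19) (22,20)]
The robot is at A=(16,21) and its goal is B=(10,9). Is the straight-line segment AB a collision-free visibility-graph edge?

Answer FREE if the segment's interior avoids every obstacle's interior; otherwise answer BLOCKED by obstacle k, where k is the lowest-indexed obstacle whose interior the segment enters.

Obstacle 1 [(0,20) (4,13) (9,13) (11,23)]:
  edge (0,20)–(4,13): clear
  edge (4,13)–(9,13): clear
  edge (9,13)–(11,23): clear
  edge (11,23)–(0,20): clear
  midpoint (13,15) outside
  → clear
Obstacle 2 [(1,11) (2,0) (10,4) (9,9)]:
  edge (1,11)–(2,0): clear
  edge (2,0)–(10,4): clear
  edge (10,4)–(9,9): clear
  edge (9,9)–(1,11): clear
  midpoint (13,15) outside
  → clear
Obstacle 3 [(13,8) (19,0) (23,7)]:
  edge (13,8)–(19,0): clear
  edge (19,0)–(23,7): clear
  edge (23,7)–(13,8): clear
  midpoint (13,15) outside
  → clear
Obstacle 4 [(15,20) (17,15) (22,13) (23,19) (22,20)]:
  edge (15,20)–(17,15): crosses AB
  edge (17,15)–(22,13): clear
  edge (22,13)–(23,19): clear
  edge (23,19)–(22,20): clear
  edge (22,20)–(15,20): crosses AB
  → BLOCKED

BLOCKED by obstacle 4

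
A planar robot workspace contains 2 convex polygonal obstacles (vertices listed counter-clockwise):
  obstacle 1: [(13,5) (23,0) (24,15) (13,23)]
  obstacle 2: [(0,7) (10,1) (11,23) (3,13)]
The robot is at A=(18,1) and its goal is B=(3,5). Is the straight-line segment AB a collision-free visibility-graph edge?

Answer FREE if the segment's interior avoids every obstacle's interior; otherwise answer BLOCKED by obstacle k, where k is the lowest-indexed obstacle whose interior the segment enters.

BLOCKED by obstacle 2

Obstacle 1 [(13,5) (23,0) (24,15) (13,23)]:
  edge (13,5)–(23,0): clear
  edge (23,0)–(24,15): clear
  edge (24,15)–(13,23): clear
  edge (13,23)–(13,5): clear
  midpoint (21/2,3) outside
  → clear
Obstacle 2 [(0,7) (10,1) (11,23) (3,13)]:
  edge (0,7)–(10,1): crosses AB
  edge (10,1)–(11,23): crosses AB
  edge (11,23)–(3,13): clear
  edge (3,13)–(0,7): clear
  → BLOCKED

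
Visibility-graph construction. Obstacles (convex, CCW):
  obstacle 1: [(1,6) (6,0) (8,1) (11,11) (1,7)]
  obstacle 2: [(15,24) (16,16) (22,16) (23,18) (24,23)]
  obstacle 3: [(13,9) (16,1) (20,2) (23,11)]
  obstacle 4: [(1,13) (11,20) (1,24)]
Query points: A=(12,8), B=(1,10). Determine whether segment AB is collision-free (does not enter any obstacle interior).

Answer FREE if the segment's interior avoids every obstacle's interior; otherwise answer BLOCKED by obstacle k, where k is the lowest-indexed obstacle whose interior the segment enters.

BLOCKED by obstacle 1

Obstacle 1 [(1,6) (6,0) (8,1) (11,11) (1,7)]:
  edge (1,6)–(6,0): clear
  edge (6,0)–(8,1): clear
  edge (8,1)–(11,11): crosses AB
  edge (11,11)–(1,7): crosses AB
  edge (1,7)–(1,6): clear
  → BLOCKED
Obstacle 2 [(15,24) (16,16) (22,16) (23,18) (24,23)]:
  edge (15,24)–(16,16): clear
  edge (16,16)–(22,16): clear
  edge (22,16)–(23,18): clear
  edge (23,18)–(24,23): clear
  edge (24,23)–(15,24): clear
  midpoint (13/2,9) outside
  → clear
Obstacle 3 [(13,9) (16,1) (20,2) (23,11)]:
  edge (13,9)–(16,1): clear
  edge (16,1)–(20,2): clear
  edge (20,2)–(23,11): clear
  edge (23,11)–(13,9): clear
  midpoint (13/2,9) outside
  → clear
Obstacle 4 [(1,13) (11,20) (1,24)]:
  edge (1,13)–(11,20): clear
  edge (11,20)–(1,24): clear
  edge (1,24)–(1,13): clear
  midpoint (13/2,9) outside
  → clear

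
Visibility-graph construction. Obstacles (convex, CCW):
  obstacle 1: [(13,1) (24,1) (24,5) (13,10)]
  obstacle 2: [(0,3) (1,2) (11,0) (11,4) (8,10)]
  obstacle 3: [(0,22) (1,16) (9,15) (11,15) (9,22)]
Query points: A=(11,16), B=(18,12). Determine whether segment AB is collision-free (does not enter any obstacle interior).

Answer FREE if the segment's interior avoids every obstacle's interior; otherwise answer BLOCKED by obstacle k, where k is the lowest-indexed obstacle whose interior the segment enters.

FREE

Obstacle 1 [(13,1) (24,1) (24,5) (13,10)]:
  edge (13,1)–(24,1): clear
  edge (24,1)–(24,5): clear
  edge (24,5)–(13,10): clear
  edge (13,10)–(13,1): clear
  midpoint (29/2,14) outside
  → clear
Obstacle 2 [(0,3) (1,2) (11,0) (11,4) (8,10)]:
  edge (0,3)–(1,2): clear
  edge (1,2)–(11,0): clear
  edge (11,0)–(11,4): clear
  edge (11,4)–(8,10): clear
  edge (8,10)–(0,3): clear
  midpoint (29/2,14) outside
  → clear
Obstacle 3 [(0,22) (1,16) (9,15) (11,15) (9,22)]:
  edge (0,22)–(1,16): clear
  edge (1,16)–(9,15): clear
  edge (9,15)–(11,15): clear
  edge (11,15)–(9,22): clear
  edge (9,22)–(0,22): clear
  midpoint (29/2,14) outside
  → clear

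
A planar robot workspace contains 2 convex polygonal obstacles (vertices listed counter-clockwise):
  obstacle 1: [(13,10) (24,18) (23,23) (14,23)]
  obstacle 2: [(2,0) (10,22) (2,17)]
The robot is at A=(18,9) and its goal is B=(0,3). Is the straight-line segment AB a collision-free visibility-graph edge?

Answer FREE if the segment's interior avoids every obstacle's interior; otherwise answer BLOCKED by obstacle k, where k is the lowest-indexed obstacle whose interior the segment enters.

BLOCKED by obstacle 2

Obstacle 1 [(13,10) (24,18) (23,23) (14,23)]:
  edge (13,10)–(24,18): clear
  edge (24,18)–(23,23): clear
  edge (23,23)–(14,23): clear
  edge (14,23)–(13,10): clear
  midpoint (9,6) outside
  → clear
Obstacle 2 [(2,0) (10,22) (2,17)]:
  edge (2,0)–(10,22): crosses AB
  edge (10,22)–(2,17): clear
  edge (2,17)–(2,0): crosses AB
  → BLOCKED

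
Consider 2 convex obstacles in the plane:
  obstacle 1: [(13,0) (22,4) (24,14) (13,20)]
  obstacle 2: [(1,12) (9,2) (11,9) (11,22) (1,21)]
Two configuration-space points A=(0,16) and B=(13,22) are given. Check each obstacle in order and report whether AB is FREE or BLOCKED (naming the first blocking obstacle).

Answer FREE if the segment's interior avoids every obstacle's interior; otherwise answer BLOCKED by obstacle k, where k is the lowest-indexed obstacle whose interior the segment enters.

Obstacle 1 [(13,0) (22,4) (24,14) (13,20)]:
  edge (13,0)–(22,4): clear
  edge (22,4)–(24,14): clear
  edge (24,14)–(13,20): clear
  edge (13,20)–(13,0): clear
  midpoint (13/2,19) outside
  → clear
Obstacle 2 [(1,12) (9,2) (11,9) (11,22) (1,21)]:
  edge (1,12)–(9,2): clear
  edge (9,2)–(11,9): clear
  edge (11,9)–(11,22): crosses AB
  edge (11,22)–(1,21): clear
  edge (1,21)–(1,12): crosses AB
  → BLOCKED

BLOCKED by obstacle 2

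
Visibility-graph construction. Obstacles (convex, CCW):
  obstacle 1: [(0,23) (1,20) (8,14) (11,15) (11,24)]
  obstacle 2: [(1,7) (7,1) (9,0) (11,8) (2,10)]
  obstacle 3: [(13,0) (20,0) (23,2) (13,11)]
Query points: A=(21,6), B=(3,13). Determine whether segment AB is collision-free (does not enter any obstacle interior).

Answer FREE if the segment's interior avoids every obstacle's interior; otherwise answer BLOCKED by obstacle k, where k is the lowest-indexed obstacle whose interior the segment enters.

BLOCKED by obstacle 3

Obstacle 1 [(0,23) (1,20) (8,14) (11,15) (11,24)]:
  edge (0,23)–(1,20): clear
  edge (1,20)–(8,14): clear
  edge (8,14)–(11,15): clear
  edge (11,15)–(11,24): clear
  edge (11,24)–(0,23): clear
  midpoint (12,19/2) outside
  → clear
Obstacle 2 [(1,7) (7,1) (9,0) (11,8) (2,10)]:
  edge (1,7)–(7,1): clear
  edge (7,1)–(9,0): clear
  edge (9,0)–(11,8): clear
  edge (11,8)–(2,10): clear
  edge (2,10)–(1,7): clear
  midpoint (12,19/2) outside
  → clear
Obstacle 3 [(13,0) (20,0) (23,2) (13,11)]:
  edge (13,0)–(20,0): clear
  edge (20,0)–(23,2): clear
  edge (23,2)–(13,11): crosses AB
  edge (13,11)–(13,0): crosses AB
  → BLOCKED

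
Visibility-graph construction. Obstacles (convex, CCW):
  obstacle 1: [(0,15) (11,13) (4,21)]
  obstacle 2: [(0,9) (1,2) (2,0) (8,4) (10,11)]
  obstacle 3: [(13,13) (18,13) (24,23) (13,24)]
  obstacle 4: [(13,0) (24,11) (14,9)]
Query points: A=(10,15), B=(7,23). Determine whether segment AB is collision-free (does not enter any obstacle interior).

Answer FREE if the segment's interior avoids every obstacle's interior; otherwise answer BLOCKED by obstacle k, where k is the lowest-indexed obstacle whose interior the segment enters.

Obstacle 1 [(0,15) (11,13) (4,21)]:
  edge (0,15)–(11,13): clear
  edge (11,13)–(4,21): clear
  edge (4,21)–(0,15): clear
  midpoint (17/2,19) outside
  → clear
Obstacle 2 [(0,9) (1,2) (2,0) (8,4) (10,11)]:
  edge (0,9)–(1,2): clear
  edge (1,2)–(2,0): clear
  edge (2,0)–(8,4): clear
  edge (8,4)–(10,11): clear
  edge (10,11)–(0,9): clear
  midpoint (17/2,19) outside
  → clear
Obstacle 3 [(13,13) (18,13) (24,23) (13,24)]:
  edge (13,13)–(18,13): clear
  edge (18,13)–(24,23): clear
  edge (24,23)–(13,24): clear
  edge (13,24)–(13,13): clear
  midpoint (17/2,19) outside
  → clear
Obstacle 4 [(13,0) (24,11) (14,9)]:
  edge (13,0)–(24,11): clear
  edge (24,11)–(14,9): clear
  edge (14,9)–(13,0): clear
  midpoint (17/2,19) outside
  → clear

FREE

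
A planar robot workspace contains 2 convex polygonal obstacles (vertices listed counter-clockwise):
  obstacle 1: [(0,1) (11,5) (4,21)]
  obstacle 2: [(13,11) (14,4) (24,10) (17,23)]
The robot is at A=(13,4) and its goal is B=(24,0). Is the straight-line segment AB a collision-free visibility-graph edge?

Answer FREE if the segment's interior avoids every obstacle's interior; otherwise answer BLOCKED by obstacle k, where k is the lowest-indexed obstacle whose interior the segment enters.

Obstacle 1 [(0,1) (11,5) (4,21)]:
  edge (0,1)–(11,5): clear
  edge (11,5)–(4,21): clear
  edge (4,21)–(0,1): clear
  midpoint (37/2,2) outside
  → clear
Obstacle 2 [(13,11) (14,4) (24,10) (17,23)]:
  edge (13,11)–(14,4): clear
  edge (14,4)–(24,10): clear
  edge (24,10)–(17,23): clear
  edge (17,23)–(13,11): clear
  midpoint (37/2,2) outside
  → clear

FREE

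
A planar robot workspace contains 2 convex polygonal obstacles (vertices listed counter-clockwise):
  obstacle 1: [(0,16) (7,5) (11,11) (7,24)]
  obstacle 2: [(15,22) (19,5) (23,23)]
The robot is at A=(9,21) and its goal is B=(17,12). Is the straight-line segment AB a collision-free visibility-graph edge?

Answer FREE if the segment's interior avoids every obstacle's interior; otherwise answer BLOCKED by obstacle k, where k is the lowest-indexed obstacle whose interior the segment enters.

Obstacle 1 [(0,16) (7,5) (11,11) (7,24)]:
  edge (0,16)–(7,5): clear
  edge (7,5)–(11,11): clear
  edge (11,11)–(7,24): clear
  edge (7,24)–(0,16): clear
  midpoint (13,33/2) outside
  → clear
Obstacle 2 [(15,22) (19,5) (23,23)]:
  edge (15,22)–(19,5): clear
  edge (19,5)–(23,23): clear
  edge (23,23)–(15,22): clear
  midpoint (13,33/2) outside
  → clear

FREE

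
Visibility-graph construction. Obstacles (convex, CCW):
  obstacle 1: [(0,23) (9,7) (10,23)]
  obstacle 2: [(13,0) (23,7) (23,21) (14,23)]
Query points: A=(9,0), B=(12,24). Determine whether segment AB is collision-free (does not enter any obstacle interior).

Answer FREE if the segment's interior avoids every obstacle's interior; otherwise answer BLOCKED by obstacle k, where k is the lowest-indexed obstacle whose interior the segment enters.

Obstacle 1 [(0,23) (9,7) (10,23)]:
  edge (0,23)–(9,7): clear
  edge (9,7)–(10,23): clear
  edge (10,23)–(0,23): clear
  midpoint (21/2,12) outside
  → clear
Obstacle 2 [(13,0) (23,7) (23,21) (14,23)]:
  edge (13,0)–(23,7): clear
  edge (23,7)–(23,21): clear
  edge (23,21)–(14,23): clear
  edge (14,23)–(13,0): clear
  midpoint (21/2,12) outside
  → clear

FREE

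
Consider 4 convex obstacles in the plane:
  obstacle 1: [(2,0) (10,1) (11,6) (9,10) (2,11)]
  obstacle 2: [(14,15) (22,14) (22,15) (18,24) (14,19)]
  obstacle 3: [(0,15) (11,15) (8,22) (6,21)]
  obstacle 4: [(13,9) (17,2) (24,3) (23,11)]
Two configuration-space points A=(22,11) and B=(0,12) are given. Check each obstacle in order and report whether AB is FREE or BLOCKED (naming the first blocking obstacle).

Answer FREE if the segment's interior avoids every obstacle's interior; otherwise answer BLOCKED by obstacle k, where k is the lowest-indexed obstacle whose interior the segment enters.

Obstacle 1 [(2,0) (10,1) (11,6) (9,10) (2,11)]:
  edge (2,0)–(10,1): clear
  edge (10,1)–(11,6): clear
  edge (11,6)–(9,10): clear
  edge (9,10)–(2,11): clear
  edge (2,11)–(2,0): clear
  midpoint (11,23/2) outside
  → clear
Obstacle 2 [(14,15) (22,14) (22,15) (18,24) (14,19)]:
  edge (14,15)–(22,14): clear
  edge (22,14)–(22,15): clear
  edge (22,15)–(18,24): clear
  edge (18,24)–(14,19): clear
  edge (14,19)–(14,15): clear
  midpoint (11,23/2) outside
  → clear
Obstacle 3 [(0,15) (11,15) (8,22) (6,21)]:
  edge (0,15)–(11,15): clear
  edge (11,15)–(8,22): clear
  edge (8,22)–(6,21): clear
  edge (6,21)–(0,15): clear
  midpoint (11,23/2) outside
  → clear
Obstacle 4 [(13,9) (17,2) (24,3) (23,11)]:
  edge (13,9)–(17,2): clear
  edge (17,2)–(24,3): clear
  edge (24,3)–(23,11): clear
  edge (23,11)–(13,9): clear
  midpoint (11,23/2) outside
  → clear

FREE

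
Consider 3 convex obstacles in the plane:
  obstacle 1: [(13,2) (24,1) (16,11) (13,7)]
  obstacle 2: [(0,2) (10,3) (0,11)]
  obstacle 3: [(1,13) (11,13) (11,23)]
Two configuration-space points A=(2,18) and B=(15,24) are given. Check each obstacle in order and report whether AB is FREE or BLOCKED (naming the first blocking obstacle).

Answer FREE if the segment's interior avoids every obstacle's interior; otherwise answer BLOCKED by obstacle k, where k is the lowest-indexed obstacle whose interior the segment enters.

Obstacle 1 [(13,2) (24,1) (16,11) (13,7)]:
  edge (13,2)–(24,1): clear
  edge (24,1)–(16,11): clear
  edge (16,11)–(13,7): clear
  edge (13,7)–(13,2): clear
  midpoint (17/2,21) outside
  → clear
Obstacle 2 [(0,2) (10,3) (0,11)]:
  edge (0,2)–(10,3): clear
  edge (10,3)–(0,11): clear
  edge (0,11)–(0,2): clear
  midpoint (17/2,21) outside
  → clear
Obstacle 3 [(1,13) (11,13) (11,23)]:
  edge (1,13)–(11,13): clear
  edge (11,13)–(11,23): crosses AB
  edge (11,23)–(1,13): crosses AB
  → BLOCKED

BLOCKED by obstacle 3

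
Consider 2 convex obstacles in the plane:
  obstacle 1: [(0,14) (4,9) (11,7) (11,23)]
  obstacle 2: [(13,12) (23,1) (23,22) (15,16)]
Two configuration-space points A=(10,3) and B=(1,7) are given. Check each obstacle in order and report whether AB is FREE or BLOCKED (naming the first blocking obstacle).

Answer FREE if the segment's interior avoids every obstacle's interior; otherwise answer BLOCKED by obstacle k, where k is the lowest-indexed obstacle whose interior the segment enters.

Obstacle 1 [(0,14) (4,9) (11,7) (11,23)]:
  edge (0,14)–(4,9): clear
  edge (4,9)–(11,7): clear
  edge (11,7)–(11,23): clear
  edge (11,23)–(0,14): clear
  midpoint (11/2,5) outside
  → clear
Obstacle 2 [(13,12) (23,1) (23,22) (15,16)]:
  edge (13,12)–(23,1): clear
  edge (23,1)–(23,22): clear
  edge (23,22)–(15,16): clear
  edge (15,16)–(13,12): clear
  midpoint (11/2,5) outside
  → clear

FREE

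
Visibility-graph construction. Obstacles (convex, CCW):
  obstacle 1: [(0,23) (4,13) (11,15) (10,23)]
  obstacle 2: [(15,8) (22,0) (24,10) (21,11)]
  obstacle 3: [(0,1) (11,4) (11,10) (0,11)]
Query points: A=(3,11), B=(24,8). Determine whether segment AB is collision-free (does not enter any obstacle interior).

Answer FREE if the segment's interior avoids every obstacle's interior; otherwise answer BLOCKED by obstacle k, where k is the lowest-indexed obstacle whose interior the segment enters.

Obstacle 1 [(0,23) (4,13) (11,15) (10,23)]:
  edge (0,23)–(4,13): clear
  edge (4,13)–(11,15): clear
  edge (11,15)–(10,23): clear
  edge (10,23)–(0,23): clear
  midpoint (27/2,19/2) outside
  → clear
Obstacle 2 [(15,8) (22,0) (24,10) (21,11)]:
  edge (15,8)–(22,0): clear
  edge (22,0)–(24,10): crosses AB
  edge (24,10)–(21,11): clear
  edge (21,11)–(15,8): crosses AB
  → BLOCKED
Obstacle 3 [(0,1) (11,4) (11,10) (0,11)]:
  edge (0,1)–(11,4): clear
  edge (11,4)–(11,10): crosses AB
  edge (11,10)–(0,11): crosses AB
  edge (0,11)–(0,1): clear
  → BLOCKED

BLOCKED by obstacle 2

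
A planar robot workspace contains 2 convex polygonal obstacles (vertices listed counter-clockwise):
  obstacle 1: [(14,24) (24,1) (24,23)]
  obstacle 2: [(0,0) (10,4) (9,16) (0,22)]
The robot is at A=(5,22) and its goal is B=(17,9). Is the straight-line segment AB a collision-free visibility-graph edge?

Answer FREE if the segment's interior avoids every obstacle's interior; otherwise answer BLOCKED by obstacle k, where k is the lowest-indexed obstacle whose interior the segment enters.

FREE

Obstacle 1 [(14,24) (24,1) (24,23)]:
  edge (14,24)–(24,1): clear
  edge (24,1)–(24,23): clear
  edge (24,23)–(14,24): clear
  midpoint (11,31/2) outside
  → clear
Obstacle 2 [(0,0) (10,4) (9,16) (0,22)]:
  edge (0,0)–(10,4): clear
  edge (10,4)–(9,16): clear
  edge (9,16)–(0,22): clear
  edge (0,22)–(0,0): clear
  midpoint (11,31/2) outside
  → clear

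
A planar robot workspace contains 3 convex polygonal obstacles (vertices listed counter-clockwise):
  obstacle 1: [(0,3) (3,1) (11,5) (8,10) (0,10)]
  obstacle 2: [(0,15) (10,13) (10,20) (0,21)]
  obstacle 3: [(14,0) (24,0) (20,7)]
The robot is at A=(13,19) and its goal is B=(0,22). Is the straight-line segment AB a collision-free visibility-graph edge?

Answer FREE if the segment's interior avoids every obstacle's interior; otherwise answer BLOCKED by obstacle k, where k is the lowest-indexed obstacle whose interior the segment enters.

Obstacle 1 [(0,3) (3,1) (11,5) (8,10) (0,10)]:
  edge (0,3)–(3,1): clear
  edge (3,1)–(11,5): clear
  edge (11,5)–(8,10): clear
  edge (8,10)–(0,10): clear
  edge (0,10)–(0,3): clear
  midpoint (13/2,41/2) outside
  → clear
Obstacle 2 [(0,15) (10,13) (10,20) (0,21)]:
  edge (0,15)–(10,13): clear
  edge (10,13)–(10,20): crosses AB
  edge (10,20)–(0,21): crosses AB
  edge (0,21)–(0,15): clear
  → BLOCKED
Obstacle 3 [(14,0) (24,0) (20,7)]:
  edge (14,0)–(24,0): clear
  edge (24,0)–(20,7): clear
  edge (20,7)–(14,0): clear
  midpoint (13/2,41/2) outside
  → clear

BLOCKED by obstacle 2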